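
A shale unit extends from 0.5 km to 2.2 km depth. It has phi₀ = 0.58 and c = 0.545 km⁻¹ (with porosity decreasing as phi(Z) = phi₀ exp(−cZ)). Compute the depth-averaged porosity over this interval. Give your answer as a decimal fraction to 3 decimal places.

0.288

⟨phi⟩ = (1/(Z₂−Z₁)) ∫ phi₀ e^(−cZ) dZ = phi₀·(e^(−c·Z₁) − e^(−c·Z₂)) / (c·(Z₂−Z₁))
e^(−0.545×0.5) = 0.7615; e^(−0.545×2.2) = 0.3015
⟨phi⟩ = 0.58 × (0.7615 − 0.3015) / (0.545 × 1.7) = 0.58 × 0.4965 = 0.2880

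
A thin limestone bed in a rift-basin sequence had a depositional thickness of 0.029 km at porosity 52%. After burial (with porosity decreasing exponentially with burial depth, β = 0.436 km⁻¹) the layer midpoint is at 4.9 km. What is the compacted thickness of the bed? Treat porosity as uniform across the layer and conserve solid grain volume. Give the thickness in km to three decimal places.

0.015 km

Porosity at 4.9 km: phi = 0.52·exp(−0.436×4.9) = 0.0614
Solid-volume conservation: h(1−phi) = h₀(1−phi₀) ⇒ h = h₀·(1−phi₀)/(1−phi)
h = 0.029 × (1 − 0.52)/(1 − 0.0614) = 0.029 × 0.5114 = 0.0148 km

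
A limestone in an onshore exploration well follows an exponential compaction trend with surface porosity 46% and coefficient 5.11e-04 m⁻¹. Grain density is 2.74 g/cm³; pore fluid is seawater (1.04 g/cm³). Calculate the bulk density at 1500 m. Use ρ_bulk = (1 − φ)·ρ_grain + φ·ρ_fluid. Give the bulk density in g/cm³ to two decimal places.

Working in km (1 km = 1000 m; k in km⁻¹ = k in m⁻¹ × 1000):
Porosity at depth: phi = 0.46·exp(−0.511×1.5) = 0.46×0.4646 = 0.2137
Bulk density: ρ_b = (1−phi)ρ_g + phi·ρ_f = 0.7863×2.74 + 0.2137×1.04
       = 2.154 + 0.222 = 2.377 g/cm³

2.38 g/cm³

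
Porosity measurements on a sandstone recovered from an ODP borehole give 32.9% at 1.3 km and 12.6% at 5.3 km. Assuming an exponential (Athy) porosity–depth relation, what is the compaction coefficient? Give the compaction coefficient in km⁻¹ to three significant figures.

0.240 km⁻¹

Athy: phi(Z) = phi₀ e^(−cZ) ⇒ phi₁/phi₂ = e^{c(Z₂−Z₁)} ⇒ c = ln(phi₁/phi₂)/(Z₂−Z₁)
c = ln(0.329/0.126) / (5.3 − 1.3) = ln(2.611) / 4 = 0.9598 / 4 = 0.2399 km⁻¹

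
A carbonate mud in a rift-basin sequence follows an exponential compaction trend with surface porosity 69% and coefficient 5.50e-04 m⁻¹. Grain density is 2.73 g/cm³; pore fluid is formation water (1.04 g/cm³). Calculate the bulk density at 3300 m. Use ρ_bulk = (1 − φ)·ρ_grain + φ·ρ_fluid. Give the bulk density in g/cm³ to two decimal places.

Working in km (1 km = 1000 m; k in km⁻¹ = k in m⁻¹ × 1000):
Porosity at depth: n = 0.69·exp(−0.55×3.3) = 0.69×0.1628 = 0.1124
Bulk density: ρ_b = (1−n)ρ_g + n·ρ_f = 0.8876×2.73 + 0.1124×1.04
       = 2.423 + 0.117 = 2.540 g/cm³

2.54 g/cm³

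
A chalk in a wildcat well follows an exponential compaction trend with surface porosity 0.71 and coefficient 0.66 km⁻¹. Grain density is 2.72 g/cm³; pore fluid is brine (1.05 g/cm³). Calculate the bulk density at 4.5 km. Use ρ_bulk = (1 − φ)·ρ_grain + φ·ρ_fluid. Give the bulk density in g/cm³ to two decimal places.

Porosity at depth: φ = 0.71·exp(−0.66×4.5) = 0.71×0.0513 = 0.0364
Bulk density: ρ_b = (1−φ)ρ_g + φ·ρ_f = 0.9636×2.72 + 0.0364×1.05
       = 2.621 + 0.038 = 2.659 g/cm³

2.66 g/cm³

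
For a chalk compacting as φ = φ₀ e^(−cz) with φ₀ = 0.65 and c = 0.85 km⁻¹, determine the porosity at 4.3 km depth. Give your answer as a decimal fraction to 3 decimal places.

0.017

φ = φ₀·exp(−c·z) = 0.65 × exp(−0.85 × 4.3) = 0.65 × exp(−3.655)
  = 0.65 × 0.0259 = 0.0168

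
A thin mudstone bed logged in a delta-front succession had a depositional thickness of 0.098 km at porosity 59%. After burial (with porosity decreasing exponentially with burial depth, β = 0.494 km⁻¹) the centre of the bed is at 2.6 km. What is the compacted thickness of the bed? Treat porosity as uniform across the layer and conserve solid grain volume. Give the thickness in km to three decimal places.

Porosity at 2.6 km: φ = 0.59·exp(−0.494×2.6) = 0.1633
Solid-volume conservation: h(1−φ) = h₀(1−φ₀) ⇒ h = h₀·(1−φ₀)/(1−φ)
h = 0.098 × (1 − 0.59)/(1 − 0.1633) = 0.098 × 0.4900 = 0.0480 km

0.048 km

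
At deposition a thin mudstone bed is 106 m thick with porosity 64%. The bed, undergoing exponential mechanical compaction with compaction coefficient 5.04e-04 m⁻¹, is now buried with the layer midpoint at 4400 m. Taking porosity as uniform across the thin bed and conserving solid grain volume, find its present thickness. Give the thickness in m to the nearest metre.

41 m

Working in km (1 km = 1000 m; β in km⁻¹ = β in m⁻¹ × 1000):
Porosity at 4.4 km: φ = 0.64·exp(−0.504×4.4) = 0.0697
Solid-volume conservation: h(1−φ) = h₀(1−φ₀) ⇒ h = h₀·(1−φ₀)/(1−φ)
h = 0.106 × (1 − 0.64)/(1 − 0.0697) = 0.106 × 0.3870 = 0.0410 km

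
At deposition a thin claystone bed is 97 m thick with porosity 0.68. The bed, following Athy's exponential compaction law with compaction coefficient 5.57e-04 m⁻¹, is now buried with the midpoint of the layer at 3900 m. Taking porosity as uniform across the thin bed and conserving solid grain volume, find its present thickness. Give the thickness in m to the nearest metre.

Working in km (1 km = 1000 m; c in km⁻¹ = c in m⁻¹ × 1000):
Porosity at 3.9 km: n = 0.68·exp(−0.557×3.9) = 0.0775
Solid-volume conservation: h(1−n) = h₀(1−n₀) ⇒ h = h₀·(1−n₀)/(1−n)
h = 0.097 × (1 − 0.68)/(1 − 0.0775) = 0.097 × 0.3469 = 0.0336 km

34 m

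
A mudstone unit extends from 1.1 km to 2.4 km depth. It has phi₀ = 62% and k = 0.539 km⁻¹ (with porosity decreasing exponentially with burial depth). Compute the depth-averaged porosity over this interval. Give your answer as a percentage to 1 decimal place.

⟨phi⟩ = (1/(z₂−z₁)) ∫ phi₀ e^(−kz) dz = phi₀·(e^(−k·z₁) − e^(−k·z₂)) / (k·(z₂−z₁))
e^(−0.539×1.1) = 0.5527; e^(−0.539×2.4) = 0.2743
⟨phi⟩ = 0.62 × (0.5527 − 0.2743) / (0.539 × 1.3) = 0.62 × 0.3974 = 0.2464

24.6%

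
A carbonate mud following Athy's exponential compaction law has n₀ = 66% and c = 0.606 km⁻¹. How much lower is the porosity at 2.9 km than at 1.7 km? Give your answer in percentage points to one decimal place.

12.2 percentage points

n(1.7) = 0.66·e^(−0.606×1.7) = 0.2356
n(2.9) = 0.66·e^(−0.606×2.9) = 0.1138
Δn = 0.2356 − 0.1138 = 0.1217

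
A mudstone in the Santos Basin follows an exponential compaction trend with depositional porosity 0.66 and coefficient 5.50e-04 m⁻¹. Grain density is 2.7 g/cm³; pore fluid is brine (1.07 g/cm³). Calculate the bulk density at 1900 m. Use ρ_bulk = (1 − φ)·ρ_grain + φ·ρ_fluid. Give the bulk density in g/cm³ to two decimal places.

2.32 g/cm³

Working in km (1 km = 1000 m; c in km⁻¹ = c in m⁻¹ × 1000):
Porosity at depth: phi = 0.66·exp(−0.55×1.9) = 0.66×0.3517 = 0.2321
Bulk density: ρ_b = (1−phi)ρ_g + phi·ρ_f = 0.7679×2.7 + 0.2321×1.07
       = 2.073 + 0.248 = 2.322 g/cm³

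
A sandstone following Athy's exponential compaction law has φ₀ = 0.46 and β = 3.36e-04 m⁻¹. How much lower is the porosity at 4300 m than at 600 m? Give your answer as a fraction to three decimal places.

Working in km (1 km = 1000 m; β in km⁻¹ = β in m⁻¹ × 1000):
φ(0.6) = 0.46·e^(−0.336×0.6) = 0.3760
φ(4.3) = 0.46·e^(−0.336×4.3) = 0.1085
Δφ = 0.3760 − 0.1085 = 0.2675

0.268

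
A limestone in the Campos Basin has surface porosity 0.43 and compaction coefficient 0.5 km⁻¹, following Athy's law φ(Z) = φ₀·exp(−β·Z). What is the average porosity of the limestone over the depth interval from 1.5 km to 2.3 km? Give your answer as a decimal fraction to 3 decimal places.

0.167

⟨φ⟩ = (1/(Z₂−Z₁)) ∫ φ₀ e^(−βZ) dZ = φ₀·(e^(−β·Z₁) − e^(−β·Z₂)) / (β·(Z₂−Z₁))
e^(−0.5×1.5) = 0.4724; e^(−0.5×2.3) = 0.3166
⟨φ⟩ = 0.43 × (0.4724 − 0.3166) / (0.5 × 0.8) = 0.43 × 0.3893 = 0.1674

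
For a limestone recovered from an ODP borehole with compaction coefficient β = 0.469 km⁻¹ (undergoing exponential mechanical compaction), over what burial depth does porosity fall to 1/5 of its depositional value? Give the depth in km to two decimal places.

3.43 km

φ/φ₀ = 1/5 ⇒ exp(−β·Z) = 1/5 ⇒ Z = ln(5) / β
Z = 1.6094 / 0.469 = 3.432 km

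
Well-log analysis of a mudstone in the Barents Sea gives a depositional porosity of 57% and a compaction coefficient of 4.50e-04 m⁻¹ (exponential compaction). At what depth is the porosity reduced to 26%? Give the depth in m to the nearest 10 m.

Working in km (1 km = 1000 m; β in km⁻¹ = β in m⁻¹ × 1000):
Invert Athy's law: d = ln(n₀/n) / β
d = ln(0.57/0.26) / 0.45 = ln(2.192) / 0.45 = 0.7850 / 0.45 = 1.744 km

1740 m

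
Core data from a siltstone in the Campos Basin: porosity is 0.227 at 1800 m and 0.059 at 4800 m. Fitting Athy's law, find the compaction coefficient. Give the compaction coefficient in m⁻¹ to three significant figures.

Working in km (1 km = 1000 m; c in km⁻¹ = c in m⁻¹ × 1000):
Athy: n(d) = n₀ e^(−cd) ⇒ n₁/n₂ = e^{c(d₂−d₁)} ⇒ c = ln(n₁/n₂)/(d₂−d₁)
c = ln(0.227/0.059) / (4.8 − 1.8) = ln(3.847) / 3 = 1.3474 / 3 = 0.4491 km⁻¹

0.000449 m⁻¹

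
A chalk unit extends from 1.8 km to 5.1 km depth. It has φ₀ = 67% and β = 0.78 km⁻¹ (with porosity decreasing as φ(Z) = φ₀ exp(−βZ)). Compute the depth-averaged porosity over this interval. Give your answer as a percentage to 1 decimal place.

5.9%

⟨φ⟩ = (1/(Z₂−Z₁)) ∫ φ₀ e^(−βZ) dZ = φ₀·(e^(−β·Z₁) − e^(−β·Z₂)) / (β·(Z₂−Z₁))
e^(−0.78×1.8) = 0.2456; e^(−0.78×5.1) = 0.0187
⟨φ⟩ = 0.67 × (0.2456 − 0.0187) / (0.78 × 3.3) = 0.67 × 0.0881 = 0.0591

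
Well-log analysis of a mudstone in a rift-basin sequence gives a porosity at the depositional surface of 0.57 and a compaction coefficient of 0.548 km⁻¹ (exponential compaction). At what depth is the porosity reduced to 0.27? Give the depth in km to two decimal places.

Invert Athy's law: Z = ln(n₀/n) / β
Z = ln(0.57/0.27) / 0.548 = ln(2.111) / 0.548 = 0.7472 / 0.548 = 1.364 km

1.36 km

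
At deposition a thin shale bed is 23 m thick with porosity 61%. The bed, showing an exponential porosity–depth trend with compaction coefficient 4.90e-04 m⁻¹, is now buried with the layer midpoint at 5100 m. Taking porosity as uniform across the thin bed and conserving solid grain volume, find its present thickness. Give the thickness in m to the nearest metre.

Working in km (1 km = 1000 m; k in km⁻¹ = k in m⁻¹ × 1000):
Porosity at 5.1 km: phi = 0.61·exp(−0.49×5.1) = 0.0501
Solid-volume conservation: h(1−phi) = h₀(1−phi₀) ⇒ h = h₀·(1−phi₀)/(1−phi)
h = 0.023 × (1 − 0.61)/(1 − 0.0501) = 0.023 × 0.4106 = 0.0094 km

9 m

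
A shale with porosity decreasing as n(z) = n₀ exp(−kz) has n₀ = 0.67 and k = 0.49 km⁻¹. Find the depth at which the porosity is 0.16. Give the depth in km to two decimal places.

Invert Athy's law: z = ln(n₀/n) / k
z = ln(0.67/0.16) / 0.49 = ln(4.188) / 0.49 = 1.4321 / 0.49 = 2.923 km

2.92 km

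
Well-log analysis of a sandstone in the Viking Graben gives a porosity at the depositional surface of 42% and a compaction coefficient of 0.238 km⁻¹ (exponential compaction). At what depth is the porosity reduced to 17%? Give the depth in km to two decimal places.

3.80 km

Invert Athy's law: z = ln(n₀/n) / β
z = ln(0.42/0.17) / 0.238 = ln(2.471) / 0.238 = 0.9045 / 0.238 = 3.800 km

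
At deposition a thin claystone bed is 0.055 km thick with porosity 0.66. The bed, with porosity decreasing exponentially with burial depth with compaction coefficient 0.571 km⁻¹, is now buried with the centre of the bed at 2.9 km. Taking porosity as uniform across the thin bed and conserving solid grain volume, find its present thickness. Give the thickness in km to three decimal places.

Porosity at 2.9 km: φ = 0.66·exp(−0.571×2.9) = 0.1260
Solid-volume conservation: h(1−φ) = h₀(1−φ₀) ⇒ h = h₀·(1−φ₀)/(1−φ)
h = 0.055 × (1 − 0.66)/(1 − 0.1260) = 0.055 × 0.3890 = 0.0214 km

0.021 km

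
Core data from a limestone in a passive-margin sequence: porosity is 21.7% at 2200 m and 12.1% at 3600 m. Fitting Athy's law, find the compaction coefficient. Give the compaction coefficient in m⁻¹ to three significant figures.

Working in km (1 km = 1000 m; k in km⁻¹ = k in m⁻¹ × 1000):
Athy: phi(Z) = phi₀ e^(−kZ) ⇒ phi₁/phi₂ = e^{k(Z₂−Z₁)} ⇒ k = ln(phi₁/phi₂)/(Z₂−Z₁)
k = ln(0.217/0.121) / (3.6 − 2.2) = ln(1.793) / 1.4 = 0.5841 / 1.4 = 0.4172 km⁻¹

0.000417 m⁻¹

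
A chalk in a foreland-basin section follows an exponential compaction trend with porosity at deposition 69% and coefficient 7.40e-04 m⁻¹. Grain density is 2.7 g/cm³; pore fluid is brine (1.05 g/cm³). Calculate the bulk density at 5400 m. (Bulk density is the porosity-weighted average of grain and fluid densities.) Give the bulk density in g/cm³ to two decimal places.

2.68 g/cm³

Working in km (1 km = 1000 m; c in km⁻¹ = c in m⁻¹ × 1000):
Porosity at depth: φ = 0.69·exp(−0.74×5.4) = 0.69×0.0184 = 0.0127
Bulk density: ρ_b = (1−φ)ρ_g + φ·ρ_f = 0.9873×2.7 + 0.0127×1.05
       = 2.666 + 0.013 = 2.679 g/cm³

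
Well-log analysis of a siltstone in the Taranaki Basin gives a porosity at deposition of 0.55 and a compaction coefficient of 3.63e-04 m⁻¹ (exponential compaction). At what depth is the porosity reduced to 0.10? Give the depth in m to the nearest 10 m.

4700 m

Working in km (1 km = 1000 m; k in km⁻¹ = k in m⁻¹ × 1000):
Invert Athy's law: d = ln(φ₀/φ) / k
d = ln(0.55/0.1) / 0.363 = ln(5.5) / 0.363 = 1.7047 / 0.363 = 4.696 km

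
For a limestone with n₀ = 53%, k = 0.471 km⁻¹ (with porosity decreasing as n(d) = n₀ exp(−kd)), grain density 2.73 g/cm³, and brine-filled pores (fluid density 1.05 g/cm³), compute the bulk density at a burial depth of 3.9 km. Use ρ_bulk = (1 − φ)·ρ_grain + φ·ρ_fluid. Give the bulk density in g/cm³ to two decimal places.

2.59 g/cm³

Porosity at depth: n = 0.53·exp(−0.471×3.9) = 0.53×0.1593 = 0.0844
Bulk density: ρ_b = (1−n)ρ_g + n·ρ_f = 0.9156×2.73 + 0.0844×1.05
       = 2.499 + 0.089 = 2.588 g/cm³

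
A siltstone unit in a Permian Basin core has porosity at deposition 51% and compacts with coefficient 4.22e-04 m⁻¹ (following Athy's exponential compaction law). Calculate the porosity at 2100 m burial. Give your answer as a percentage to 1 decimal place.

21.0%

Working in km (1 km = 1000 m; β in km⁻¹ = β in m⁻¹ × 1000):
φ = φ₀·exp(−β·Z) = 0.51 × exp(−0.422 × 2.1) = 0.51 × exp(−0.8862)
  = 0.51 × 0.4122 = 0.2102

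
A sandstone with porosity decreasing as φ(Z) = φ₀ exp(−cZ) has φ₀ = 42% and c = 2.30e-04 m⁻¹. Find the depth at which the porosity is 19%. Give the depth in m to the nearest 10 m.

3450 m

Working in km (1 km = 1000 m; c in km⁻¹ = c in m⁻¹ × 1000):
Invert Athy's law: Z = ln(φ₀/φ) / c
Z = ln(0.42/0.19) / 0.23 = ln(2.211) / 0.23 = 0.7932 / 0.23 = 3.449 km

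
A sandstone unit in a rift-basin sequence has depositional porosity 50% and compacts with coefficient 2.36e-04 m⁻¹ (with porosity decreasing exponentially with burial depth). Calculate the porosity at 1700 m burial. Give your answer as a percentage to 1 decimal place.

33.5%

Working in km (1 km = 1000 m; β in km⁻¹ = β in m⁻¹ × 1000):
phi = phi₀·exp(−β·d) = 0.5 × exp(−0.236 × 1.7) = 0.5 × exp(−0.4012)
  = 0.5 × 0.6695 = 0.3348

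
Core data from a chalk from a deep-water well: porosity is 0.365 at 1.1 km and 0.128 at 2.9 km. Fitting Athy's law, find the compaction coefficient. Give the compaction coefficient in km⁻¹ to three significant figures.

0.582 km⁻¹

Athy: φ(Z) = φ₀ e^(−βZ) ⇒ φ₁/φ₂ = e^{β(Z₂−Z₁)} ⇒ β = ln(φ₁/φ₂)/(Z₂−Z₁)
β = ln(0.365/0.128) / (2.9 − 1.1) = ln(2.852) / 1.8 = 1.0479 / 1.8 = 0.5821 km⁻¹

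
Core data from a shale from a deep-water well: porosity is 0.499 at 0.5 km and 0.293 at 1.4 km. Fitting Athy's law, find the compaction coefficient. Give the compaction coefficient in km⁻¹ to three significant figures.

0.592 km⁻¹

Athy: n(d) = n₀ e^(−kd) ⇒ n₁/n₂ = e^{k(d₂−d₁)} ⇒ k = ln(n₁/n₂)/(d₂−d₁)
k = ln(0.499/0.293) / (1.4 − 0.5) = ln(1.703) / 0.9 = 0.5324 / 0.9 = 0.5916 km⁻¹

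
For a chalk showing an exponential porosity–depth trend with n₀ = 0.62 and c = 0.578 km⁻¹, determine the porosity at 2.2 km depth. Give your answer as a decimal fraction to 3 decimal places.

n = n₀·exp(−c·z) = 0.62 × exp(−0.578 × 2.2) = 0.62 × exp(−1.272)
  = 0.62 × 0.2804 = 0.1738

0.174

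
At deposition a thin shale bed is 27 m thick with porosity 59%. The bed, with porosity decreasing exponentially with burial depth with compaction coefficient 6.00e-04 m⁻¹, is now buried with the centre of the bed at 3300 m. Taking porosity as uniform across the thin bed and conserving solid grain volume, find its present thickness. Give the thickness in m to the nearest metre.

Working in km (1 km = 1000 m; c in km⁻¹ = c in m⁻¹ × 1000):
Porosity at 3.3 km: phi = 0.59·exp(−0.6×3.3) = 0.0815
Solid-volume conservation: h(1−phi) = h₀(1−phi₀) ⇒ h = h₀·(1−phi₀)/(1−phi)
h = 0.027 × (1 − 0.59)/(1 − 0.0815) = 0.027 × 0.4464 = 0.0121 km

12 m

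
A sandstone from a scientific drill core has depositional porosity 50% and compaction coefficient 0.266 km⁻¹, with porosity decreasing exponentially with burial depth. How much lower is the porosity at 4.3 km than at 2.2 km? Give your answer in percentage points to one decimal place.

n(2.2) = 0.5·e^(−0.266×2.2) = 0.2785
n(4.3) = 0.5·e^(−0.266×4.3) = 0.1593
Δn = 0.2785 − 0.1593 = 0.1192

11.9 percentage points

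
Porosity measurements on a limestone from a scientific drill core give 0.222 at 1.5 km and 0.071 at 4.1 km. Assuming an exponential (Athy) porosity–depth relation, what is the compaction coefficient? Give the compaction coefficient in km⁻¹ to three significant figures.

0.438 km⁻¹

Athy: n(d) = n₀ e^(−βd) ⇒ n₁/n₂ = e^{β(d₂−d₁)} ⇒ β = ln(n₁/n₂)/(d₂−d₁)
β = ln(0.222/0.071) / (4.1 − 1.5) = ln(3.127) / 2.6 = 1.1400 / 2.6 = 0.4385 km⁻¹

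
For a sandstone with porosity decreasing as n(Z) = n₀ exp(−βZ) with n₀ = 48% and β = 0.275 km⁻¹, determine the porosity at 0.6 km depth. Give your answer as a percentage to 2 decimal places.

n = n₀·exp(−β·Z) = 0.48 × exp(−0.275 × 0.6) = 0.48 × exp(−0.165)
  = 0.48 × 0.8479 = 0.4070

40.70%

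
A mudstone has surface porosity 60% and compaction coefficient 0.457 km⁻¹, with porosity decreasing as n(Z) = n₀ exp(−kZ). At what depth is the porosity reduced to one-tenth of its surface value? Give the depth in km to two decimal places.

n/n₀ = 1/10 ⇒ exp(−k·Z) = 1/10 ⇒ Z = ln(10) / k
Z = 2.3026 / 0.457 = 5.038 km

5.04 km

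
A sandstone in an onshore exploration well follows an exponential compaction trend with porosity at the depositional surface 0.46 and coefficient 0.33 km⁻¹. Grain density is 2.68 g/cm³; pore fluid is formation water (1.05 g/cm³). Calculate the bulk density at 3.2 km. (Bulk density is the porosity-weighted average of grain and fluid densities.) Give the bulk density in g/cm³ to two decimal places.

Porosity at depth: φ = 0.46·exp(−0.33×3.2) = 0.46×0.3478 = 0.1600
Bulk density: ρ_b = (1−φ)ρ_g + φ·ρ_f = 0.8400×2.68 + 0.1600×1.05
       = 2.251 + 0.168 = 2.419 g/cm³

2.42 g/cm³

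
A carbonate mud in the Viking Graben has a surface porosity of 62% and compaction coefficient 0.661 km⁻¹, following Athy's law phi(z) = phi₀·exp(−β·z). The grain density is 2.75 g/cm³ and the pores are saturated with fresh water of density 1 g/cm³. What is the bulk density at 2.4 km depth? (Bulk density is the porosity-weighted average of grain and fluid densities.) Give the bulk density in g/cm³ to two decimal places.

2.53 g/cm³

Porosity at depth: phi = 0.62·exp(−0.661×2.4) = 0.62×0.2047 = 0.1269
Bulk density: ρ_b = (1−phi)ρ_g + phi·ρ_f = 0.8731×2.75 + 0.1269×1
       = 2.401 + 0.127 = 2.528 g/cm³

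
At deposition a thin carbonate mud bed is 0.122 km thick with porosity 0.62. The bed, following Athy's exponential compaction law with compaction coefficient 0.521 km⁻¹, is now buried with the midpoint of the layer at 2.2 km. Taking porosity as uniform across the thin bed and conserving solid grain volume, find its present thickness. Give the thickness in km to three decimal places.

Porosity at 2.2 km: n = 0.62·exp(−0.521×2.2) = 0.1971
Solid-volume conservation: h(1−n) = h₀(1−n₀) ⇒ h = h₀·(1−n₀)/(1−n)
h = 0.122 × (1 − 0.62)/(1 − 0.1971) = 0.122 × 0.4733 = 0.0577 km

0.058 km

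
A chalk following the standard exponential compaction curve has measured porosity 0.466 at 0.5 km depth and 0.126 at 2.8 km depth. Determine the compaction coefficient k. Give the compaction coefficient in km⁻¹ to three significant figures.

Athy: n(z) = n₀ e^(−kz) ⇒ n₁/n₂ = e^{k(z₂−z₁)} ⇒ k = ln(n₁/n₂)/(z₂−z₁)
k = ln(0.466/0.126) / (2.8 − 0.5) = ln(3.698) / 2.3 = 1.3079 / 2.3 = 0.5687 km⁻¹

0.569 km⁻¹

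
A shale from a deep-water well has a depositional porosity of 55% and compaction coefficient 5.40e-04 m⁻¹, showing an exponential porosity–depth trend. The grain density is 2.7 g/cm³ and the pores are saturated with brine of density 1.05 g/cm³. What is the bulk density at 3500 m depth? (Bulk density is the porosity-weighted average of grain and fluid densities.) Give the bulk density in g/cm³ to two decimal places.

Working in km (1 km = 1000 m; β in km⁻¹ = β in m⁻¹ × 1000):
Porosity at depth: n = 0.55·exp(−0.54×3.5) = 0.55×0.1511 = 0.0831
Bulk density: ρ_b = (1−n)ρ_g + n·ρ_f = 0.9169×2.7 + 0.0831×1.05
       = 2.476 + 0.087 = 2.563 g/cm³

2.56 g/cm³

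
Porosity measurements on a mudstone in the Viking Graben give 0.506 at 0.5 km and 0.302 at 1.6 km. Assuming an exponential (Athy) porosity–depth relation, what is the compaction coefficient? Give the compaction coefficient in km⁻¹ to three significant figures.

0.469 km⁻¹

Athy: n(d) = n₀ e^(−βd) ⇒ n₁/n₂ = e^{β(d₂−d₁)} ⇒ β = ln(n₁/n₂)/(d₂−d₁)
β = ln(0.506/0.302) / (1.6 − 0.5) = ln(1.675) / 1.1 = 0.5161 / 1.1 = 0.4692 km⁻¹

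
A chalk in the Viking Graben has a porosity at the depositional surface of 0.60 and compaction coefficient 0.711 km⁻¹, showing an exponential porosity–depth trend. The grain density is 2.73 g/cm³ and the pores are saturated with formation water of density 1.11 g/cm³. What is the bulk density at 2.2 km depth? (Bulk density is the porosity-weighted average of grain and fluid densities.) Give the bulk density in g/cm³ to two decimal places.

2.53 g/cm³

Porosity at depth: n = 0.6·exp(−0.711×2.2) = 0.6×0.2093 = 0.1256
Bulk density: ρ_b = (1−n)ρ_g + n·ρ_f = 0.8744×2.73 + 0.1256×1.11
       = 2.387 + 0.139 = 2.527 g/cm³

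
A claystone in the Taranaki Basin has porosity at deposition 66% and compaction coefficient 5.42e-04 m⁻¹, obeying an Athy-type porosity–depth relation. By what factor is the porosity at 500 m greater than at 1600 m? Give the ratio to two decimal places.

1.82

Working in km (1 km = 1000 m; k in km⁻¹ = k in m⁻¹ × 1000):
φ(Z₁)/φ(Z₂) = e^(−k·Z₁)/e^(−k·Z₂) = e^{k(Z₂−Z₁)}
= exp(0.542 × 1.1) = exp(0.5962) = 1.8152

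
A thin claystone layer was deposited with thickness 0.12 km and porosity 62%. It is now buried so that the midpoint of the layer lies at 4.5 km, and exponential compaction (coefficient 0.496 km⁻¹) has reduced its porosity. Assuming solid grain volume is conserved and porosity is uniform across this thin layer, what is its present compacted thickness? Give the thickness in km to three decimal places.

0.049 km

Porosity at 4.5 km: phi = 0.62·exp(−0.496×4.5) = 0.0665
Solid-volume conservation: h(1−phi) = h₀(1−phi₀) ⇒ h = h₀·(1−phi₀)/(1−phi)
h = 0.12 × (1 − 0.62)/(1 − 0.0665) = 0.12 × 0.4071 = 0.0489 km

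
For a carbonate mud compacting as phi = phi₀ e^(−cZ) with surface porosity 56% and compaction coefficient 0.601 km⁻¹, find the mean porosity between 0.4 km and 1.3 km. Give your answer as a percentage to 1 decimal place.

⟨phi⟩ = (1/(Z₂−Z₁)) ∫ phi₀ e^(−cZ) dZ = phi₀·(e^(−c·Z₁) − e^(−c·Z₂)) / (c·(Z₂−Z₁))
e^(−0.601×0.4) = 0.7863; e^(−0.601×1.3) = 0.4578
⟨phi⟩ = 0.56 × (0.7863 − 0.4578) / (0.601 × 0.9) = 0.56 × 0.6073 = 0.3401

34.0%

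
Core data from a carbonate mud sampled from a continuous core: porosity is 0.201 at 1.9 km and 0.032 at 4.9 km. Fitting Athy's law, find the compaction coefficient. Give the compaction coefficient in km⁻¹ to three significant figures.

0.613 km⁻¹

Athy: phi(z) = phi₀ e^(−cz) ⇒ phi₁/phi₂ = e^{c(z₂−z₁)} ⇒ c = ln(phi₁/phi₂)/(z₂−z₁)
c = ln(0.201/0.032) / (4.9 − 1.9) = ln(6.281) / 3 = 1.8376 / 3 = 0.6125 km⁻¹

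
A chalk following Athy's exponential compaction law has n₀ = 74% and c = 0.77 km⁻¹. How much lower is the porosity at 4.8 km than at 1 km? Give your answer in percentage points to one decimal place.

32.4 percentage points

n(1) = 0.74·e^(−0.77×1) = 0.3426
n(4.8) = 0.74·e^(−0.77×4.8) = 0.0184
Δn = 0.3426 − 0.0184 = 0.3243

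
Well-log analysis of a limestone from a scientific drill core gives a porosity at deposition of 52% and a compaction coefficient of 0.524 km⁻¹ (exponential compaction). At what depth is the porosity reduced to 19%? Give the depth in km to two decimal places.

1.92 km

Invert Athy's law: Z = ln(φ₀/φ) / k
Z = ln(0.52/0.19) / 0.524 = ln(2.737) / 0.524 = 1.0068 / 0.524 = 1.921 km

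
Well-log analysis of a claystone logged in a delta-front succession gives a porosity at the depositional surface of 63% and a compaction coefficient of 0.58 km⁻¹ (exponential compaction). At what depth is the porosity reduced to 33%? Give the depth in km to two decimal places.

1.11 km

Invert Athy's law: z = ln(φ₀/φ) / c
z = ln(0.63/0.33) / 0.58 = ln(1.909) / 0.58 = 0.6466 / 0.58 = 1.115 km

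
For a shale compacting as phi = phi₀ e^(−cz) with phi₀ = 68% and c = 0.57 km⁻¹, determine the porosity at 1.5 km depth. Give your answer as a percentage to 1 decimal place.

phi = phi₀·exp(−c·z) = 0.68 × exp(−0.57 × 1.5) = 0.68 × exp(−0.855)
  = 0.68 × 0.4253 = 0.2892

28.9%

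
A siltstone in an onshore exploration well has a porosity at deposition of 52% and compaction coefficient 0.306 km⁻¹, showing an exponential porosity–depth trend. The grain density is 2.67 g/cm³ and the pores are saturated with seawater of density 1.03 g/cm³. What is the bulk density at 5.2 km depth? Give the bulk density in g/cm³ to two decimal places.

Porosity at depth: n = 0.52·exp(−0.306×5.2) = 0.52×0.2037 = 0.1059
Bulk density: ρ_b = (1−n)ρ_g + n·ρ_f = 0.8941×2.67 + 0.1059×1.03
       = 2.387 + 0.109 = 2.496 g/cm³

2.50 g/cm³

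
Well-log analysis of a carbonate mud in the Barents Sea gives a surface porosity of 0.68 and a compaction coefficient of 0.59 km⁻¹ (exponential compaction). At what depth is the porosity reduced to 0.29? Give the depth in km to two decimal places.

1.44 km

Invert Athy's law: d = ln(n₀/n) / c
d = ln(0.68/0.29) / 0.59 = ln(2.345) / 0.59 = 0.8522 / 0.59 = 1.444 km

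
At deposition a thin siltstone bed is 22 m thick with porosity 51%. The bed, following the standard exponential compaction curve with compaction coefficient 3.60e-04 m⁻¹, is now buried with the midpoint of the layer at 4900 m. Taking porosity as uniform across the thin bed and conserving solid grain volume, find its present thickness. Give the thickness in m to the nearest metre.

12 m

Working in km (1 km = 1000 m; β in km⁻¹ = β in m⁻¹ × 1000):
Porosity at 4.9 km: phi = 0.51·exp(−0.36×4.9) = 0.0874
Solid-volume conservation: h(1−phi) = h₀(1−phi₀) ⇒ h = h₀·(1−phi₀)/(1−phi)
h = 0.022 × (1 − 0.51)/(1 − 0.0874) = 0.022 × 0.5369 = 0.0118 km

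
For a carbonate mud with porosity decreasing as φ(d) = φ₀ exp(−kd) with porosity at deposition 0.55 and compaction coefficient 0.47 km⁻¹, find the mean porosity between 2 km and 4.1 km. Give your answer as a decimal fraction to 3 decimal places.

⟨φ⟩ = (1/(d₂−d₁)) ∫ φ₀ e^(−kd) dd = φ₀·(e^(−k·d₁) − e^(−k·d₂)) / (k·(d₂−d₁))
e^(−0.47×2) = 0.3906; e^(−0.47×4.1) = 0.1456
⟨φ⟩ = 0.55 × (0.3906 − 0.1456) / (0.47 × 2.1) = 0.55 × 0.2483 = 0.1365

0.137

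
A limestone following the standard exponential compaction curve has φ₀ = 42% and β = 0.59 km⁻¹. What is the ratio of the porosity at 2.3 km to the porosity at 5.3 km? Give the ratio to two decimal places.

φ(d₁)/φ(d₂) = e^(−β·d₁)/e^(−β·d₂) = e^{β(d₂−d₁)}
= exp(0.59 × 3) = exp(1.77) = 5.8709

5.87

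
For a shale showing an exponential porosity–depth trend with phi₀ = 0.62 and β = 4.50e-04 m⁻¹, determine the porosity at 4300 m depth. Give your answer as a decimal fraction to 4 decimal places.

Working in km (1 km = 1000 m; β in km⁻¹ = β in m⁻¹ × 1000):
phi = phi₀·exp(−β·d) = 0.62 × exp(−0.45 × 4.3) = 0.62 × exp(−1.935)
  = 0.62 × 0.1444 = 0.0895

0.0895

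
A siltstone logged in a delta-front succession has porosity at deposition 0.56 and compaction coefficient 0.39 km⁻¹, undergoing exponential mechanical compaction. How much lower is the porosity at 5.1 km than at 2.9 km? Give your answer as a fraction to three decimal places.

phi(2.9) = 0.56·e^(−0.39×2.9) = 0.1807
phi(5.1) = 0.56·e^(−0.39×5.1) = 0.0766
Δphi = 0.1807 − 0.0766 = 0.1041

0.104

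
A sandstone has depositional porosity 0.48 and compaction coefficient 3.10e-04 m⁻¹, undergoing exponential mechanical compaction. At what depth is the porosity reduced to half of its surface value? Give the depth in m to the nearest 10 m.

2240 m

Working in km (1 km = 1000 m; k in km⁻¹ = k in m⁻¹ × 1000):
φ/φ₀ = 1/2 ⇒ exp(−k·d) = 1/2 ⇒ d = ln(2) / k
d = 0.6931 / 0.31 = 2.236 km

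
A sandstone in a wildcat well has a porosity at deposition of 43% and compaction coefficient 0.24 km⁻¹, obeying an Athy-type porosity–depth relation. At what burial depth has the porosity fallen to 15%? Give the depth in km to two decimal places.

4.39 km

Invert Athy's law: d = ln(φ₀/φ) / c
d = ln(0.43/0.15) / 0.24 = ln(2.867) / 0.24 = 1.0531 / 0.24 = 4.388 km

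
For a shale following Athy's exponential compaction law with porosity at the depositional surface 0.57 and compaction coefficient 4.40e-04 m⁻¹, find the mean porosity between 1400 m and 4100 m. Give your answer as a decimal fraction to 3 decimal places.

0.180

Working in km (1 km = 1000 m; c in km⁻¹ = c in m⁻¹ × 1000):
⟨φ⟩ = (1/(z₂−z₁)) ∫ φ₀ e^(−cz) dz = φ₀·(e^(−c·z₁) − e^(−c·z₂)) / (c·(z₂−z₁))
e^(−0.44×1.4) = 0.5401; e^(−0.44×4.1) = 0.1646
⟨φ⟩ = 0.57 × (0.5401 − 0.1646) / (0.44 × 2.7) = 0.57 × 0.3160 = 0.1801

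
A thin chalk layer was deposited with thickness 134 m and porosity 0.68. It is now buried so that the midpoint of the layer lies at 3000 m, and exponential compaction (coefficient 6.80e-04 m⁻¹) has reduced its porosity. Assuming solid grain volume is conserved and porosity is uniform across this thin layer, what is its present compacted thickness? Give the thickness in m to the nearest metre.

47 m

Working in km (1 km = 1000 m; c in km⁻¹ = c in m⁻¹ × 1000):
Porosity at 3 km: phi = 0.68·exp(−0.68×3) = 0.0884
Solid-volume conservation: h(1−phi) = h₀(1−phi₀) ⇒ h = h₀·(1−phi₀)/(1−phi)
h = 0.134 × (1 − 0.68)/(1 − 0.0884) = 0.134 × 0.3510 = 0.0470 km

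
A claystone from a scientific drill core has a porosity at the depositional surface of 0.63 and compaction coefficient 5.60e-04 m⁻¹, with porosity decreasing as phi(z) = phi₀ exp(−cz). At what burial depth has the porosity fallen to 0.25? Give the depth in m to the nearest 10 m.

Working in km (1 km = 1000 m; c in km⁻¹ = c in m⁻¹ × 1000):
Invert Athy's law: z = ln(phi₀/phi) / c
z = ln(0.63/0.25) / 0.56 = ln(2.52) / 0.56 = 0.9243 / 0.56 = 1.650 km

1650 m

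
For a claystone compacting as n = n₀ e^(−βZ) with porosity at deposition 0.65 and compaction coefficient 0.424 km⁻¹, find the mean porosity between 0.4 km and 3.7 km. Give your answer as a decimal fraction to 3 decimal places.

⟨n⟩ = (1/(Z₂−Z₁)) ∫ n₀ e^(−βZ) dZ = n₀·(e^(−β·Z₁) − e^(−β·Z₂)) / (β·(Z₂−Z₁))
e^(−0.424×0.4) = 0.8440; e^(−0.424×3.7) = 0.2083
⟨n⟩ = 0.65 × (0.8440 − 0.2083) / (0.424 × 3.3) = 0.65 × 0.4543 = 0.2953

0.295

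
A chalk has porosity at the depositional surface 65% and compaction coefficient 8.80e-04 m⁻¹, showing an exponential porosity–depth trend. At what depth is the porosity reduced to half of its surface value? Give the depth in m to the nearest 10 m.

Working in km (1 km = 1000 m; c in km⁻¹ = c in m⁻¹ × 1000):
φ/φ₀ = 1/2 ⇒ exp(−c·Z) = 1/2 ⇒ Z = ln(2) / c
Z = 0.6931 / 0.88 = 0.788 km

790 m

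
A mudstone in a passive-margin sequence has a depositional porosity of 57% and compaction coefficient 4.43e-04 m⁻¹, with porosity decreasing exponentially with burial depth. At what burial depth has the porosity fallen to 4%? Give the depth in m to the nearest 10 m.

6000 m

Working in km (1 km = 1000 m; c in km⁻¹ = c in m⁻¹ × 1000):
Invert Athy's law: z = ln(n₀/n) / c
z = ln(0.57/0.04) / 0.443 = ln(14.25) / 0.443 = 2.6568 / 0.443 = 5.997 km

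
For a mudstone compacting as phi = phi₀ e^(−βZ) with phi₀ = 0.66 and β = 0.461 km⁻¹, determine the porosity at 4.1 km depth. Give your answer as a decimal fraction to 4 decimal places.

phi = phi₀·exp(−β·Z) = 0.66 × exp(−0.461 × 4.1) = 0.66 × exp(−1.89)
  = 0.66 × 0.1511 = 0.0997

0.0997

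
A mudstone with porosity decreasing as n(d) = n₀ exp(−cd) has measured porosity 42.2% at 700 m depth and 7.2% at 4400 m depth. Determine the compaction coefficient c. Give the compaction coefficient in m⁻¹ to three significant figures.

Working in km (1 km = 1000 m; c in km⁻¹ = c in m⁻¹ × 1000):
Athy: n(d) = n₀ e^(−cd) ⇒ n₁/n₂ = e^{c(d₂−d₁)} ⇒ c = ln(n₁/n₂)/(d₂−d₁)
c = ln(0.422/0.072) / (4.4 − 0.7) = ln(5.861) / 3.7 = 1.7683 / 3.7 = 0.4779 km⁻¹

0.000478 m⁻¹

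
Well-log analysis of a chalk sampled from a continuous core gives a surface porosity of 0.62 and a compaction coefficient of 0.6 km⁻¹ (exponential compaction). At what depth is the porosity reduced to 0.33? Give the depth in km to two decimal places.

Invert Athy's law: Z = ln(n₀/n) / k
Z = ln(0.62/0.33) / 0.6 = ln(1.879) / 0.6 = 0.6306 / 0.6 = 1.051 km

1.05 km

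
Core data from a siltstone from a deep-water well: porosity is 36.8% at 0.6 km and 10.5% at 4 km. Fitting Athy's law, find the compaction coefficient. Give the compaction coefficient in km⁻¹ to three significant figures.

0.369 km⁻¹

Athy: φ(z) = φ₀ e^(−cz) ⇒ φ₁/φ₂ = e^{c(z₂−z₁)} ⇒ c = ln(φ₁/φ₂)/(z₂−z₁)
c = ln(0.368/0.105) / (4 − 0.6) = ln(3.505) / 3.4 = 1.2541 / 3.4 = 0.3689 km⁻¹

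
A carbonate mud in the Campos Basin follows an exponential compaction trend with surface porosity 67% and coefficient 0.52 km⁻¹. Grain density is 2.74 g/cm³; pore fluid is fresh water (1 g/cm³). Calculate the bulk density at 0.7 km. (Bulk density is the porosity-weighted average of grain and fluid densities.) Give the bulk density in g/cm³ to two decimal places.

1.93 g/cm³

Porosity at depth: phi = 0.67·exp(−0.52×0.7) = 0.67×0.6949 = 0.4656
Bulk density: ρ_b = (1−phi)ρ_g + phi·ρ_f = 0.5344×2.74 + 0.4656×1
       = 1.464 + 0.466 = 1.930 g/cm³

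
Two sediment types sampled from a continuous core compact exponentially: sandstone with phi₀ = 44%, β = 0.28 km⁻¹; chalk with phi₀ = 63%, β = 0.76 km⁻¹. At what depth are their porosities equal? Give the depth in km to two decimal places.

Set phi₀ₐ e^(−βₐz) = phi₀ᵦ e^(−βᵦz) ⇒ ln(phi₀ₐ/phi₀ᵦ) = (βₐ − βᵦ)·z
z = ln(0.44/0.63) / (0.28 − 0.76) = -0.3589 / -0.48 = 0.748 km

0.75 km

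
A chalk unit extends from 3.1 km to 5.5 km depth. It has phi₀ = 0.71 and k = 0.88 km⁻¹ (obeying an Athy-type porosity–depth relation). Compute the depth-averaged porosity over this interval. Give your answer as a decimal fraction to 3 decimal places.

⟨phi⟩ = (1/(z₂−z₁)) ∫ phi₀ e^(−kz) dz = phi₀·(e^(−k·z₁) − e^(−k·z₂)) / (k·(z₂−z₁))
e^(−0.88×3.1) = 0.0653; e^(−0.88×5.5) = 0.0079
⟨phi⟩ = 0.71 × (0.0653 − 0.0079) / (0.88 × 2.4) = 0.71 × 0.0272 = 0.0193

0.019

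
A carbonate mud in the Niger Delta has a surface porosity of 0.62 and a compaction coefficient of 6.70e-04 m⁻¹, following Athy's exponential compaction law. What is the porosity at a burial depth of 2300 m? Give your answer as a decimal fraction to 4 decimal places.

Working in km (1 km = 1000 m; c in km⁻¹ = c in m⁻¹ × 1000):
n = n₀·exp(−c·z) = 0.62 × exp(−0.67 × 2.3) = 0.62 × exp(−1.541)
  = 0.62 × 0.2142 = 0.1328

0.1328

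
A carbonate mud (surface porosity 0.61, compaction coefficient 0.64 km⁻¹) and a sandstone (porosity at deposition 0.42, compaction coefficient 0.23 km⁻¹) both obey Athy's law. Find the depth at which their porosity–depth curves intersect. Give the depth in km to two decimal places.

0.91 km

Set φ₀ₐ e^(−kₐZ) = φ₀ᵦ e^(−kᵦZ) ⇒ ln(φ₀ₐ/φ₀ᵦ) = (kₐ − kᵦ)·Z
Z = ln(0.61/0.42) / (0.64 − 0.23) = 0.3732 / 0.41 = 0.910 km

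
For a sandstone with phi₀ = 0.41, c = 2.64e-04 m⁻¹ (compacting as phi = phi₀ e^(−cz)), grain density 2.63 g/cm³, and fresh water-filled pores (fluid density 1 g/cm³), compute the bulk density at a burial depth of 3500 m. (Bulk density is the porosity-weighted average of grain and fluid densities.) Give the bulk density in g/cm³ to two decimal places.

2.36 g/cm³

Working in km (1 km = 1000 m; c in km⁻¹ = c in m⁻¹ × 1000):
Porosity at depth: phi = 0.41·exp(−0.264×3.5) = 0.41×0.3969 = 0.1627
Bulk density: ρ_b = (1−phi)ρ_g + phi·ρ_f = 0.8373×2.63 + 0.1627×1
       = 2.202 + 0.163 = 2.365 g/cm³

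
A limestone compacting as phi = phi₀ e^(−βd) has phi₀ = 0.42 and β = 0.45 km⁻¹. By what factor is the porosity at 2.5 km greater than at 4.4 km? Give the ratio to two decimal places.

phi(d₁)/phi(d₂) = e^(−β·d₁)/e^(−β·d₂) = e^{β(d₂−d₁)}
= exp(0.45 × 1.9) = exp(0.855) = 2.3514

2.35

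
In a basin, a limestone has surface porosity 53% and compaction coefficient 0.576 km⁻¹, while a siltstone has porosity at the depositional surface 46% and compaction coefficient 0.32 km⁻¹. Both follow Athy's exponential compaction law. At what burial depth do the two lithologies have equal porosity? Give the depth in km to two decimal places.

Set phi₀ₐ e^(−βₐd) = phi₀ᵦ e^(−βᵦd) ⇒ ln(phi₀ₐ/phi₀ᵦ) = (βₐ − βᵦ)·d
d = ln(0.53/0.46) / (0.576 − 0.32) = 0.1417 / 0.256 = 0.553 km

0.55 km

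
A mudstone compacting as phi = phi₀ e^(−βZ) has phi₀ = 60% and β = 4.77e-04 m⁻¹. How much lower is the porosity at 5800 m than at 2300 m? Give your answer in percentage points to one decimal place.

16.3 percentage points

Working in km (1 km = 1000 m; β in km⁻¹ = β in m⁻¹ × 1000):
phi(2.3) = 0.6·e^(−0.477×2.3) = 0.2003
phi(5.8) = 0.6·e^(−0.477×5.8) = 0.0377
Δphi = 0.2003 − 0.0377 = 0.1626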